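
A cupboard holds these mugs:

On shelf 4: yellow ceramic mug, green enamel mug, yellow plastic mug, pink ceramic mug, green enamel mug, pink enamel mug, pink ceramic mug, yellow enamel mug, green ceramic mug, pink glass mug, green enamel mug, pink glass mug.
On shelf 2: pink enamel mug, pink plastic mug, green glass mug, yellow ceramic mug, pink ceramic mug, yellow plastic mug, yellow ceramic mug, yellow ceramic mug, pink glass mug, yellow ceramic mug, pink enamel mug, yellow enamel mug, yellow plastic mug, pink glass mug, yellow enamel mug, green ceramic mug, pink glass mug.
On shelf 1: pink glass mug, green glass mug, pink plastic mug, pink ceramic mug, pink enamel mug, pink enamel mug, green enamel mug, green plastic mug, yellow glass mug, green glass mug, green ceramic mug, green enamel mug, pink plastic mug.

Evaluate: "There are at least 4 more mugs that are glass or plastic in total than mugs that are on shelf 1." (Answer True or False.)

True

mugs that are glass or plastic: 17.
mugs on shelf 1: 13.
The claim requires 17 − 13 = 4 ≥ 4, which holds.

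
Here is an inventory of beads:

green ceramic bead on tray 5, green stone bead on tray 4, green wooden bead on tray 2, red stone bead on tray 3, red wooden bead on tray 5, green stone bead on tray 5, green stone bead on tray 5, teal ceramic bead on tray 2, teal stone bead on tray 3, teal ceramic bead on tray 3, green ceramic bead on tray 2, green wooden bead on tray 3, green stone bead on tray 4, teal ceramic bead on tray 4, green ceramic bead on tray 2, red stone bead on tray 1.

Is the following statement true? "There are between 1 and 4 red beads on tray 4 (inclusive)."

|red beads on tray 4| = 0.
The claim requires 1 ≤ 0 ≤ 4, which does not hold.

False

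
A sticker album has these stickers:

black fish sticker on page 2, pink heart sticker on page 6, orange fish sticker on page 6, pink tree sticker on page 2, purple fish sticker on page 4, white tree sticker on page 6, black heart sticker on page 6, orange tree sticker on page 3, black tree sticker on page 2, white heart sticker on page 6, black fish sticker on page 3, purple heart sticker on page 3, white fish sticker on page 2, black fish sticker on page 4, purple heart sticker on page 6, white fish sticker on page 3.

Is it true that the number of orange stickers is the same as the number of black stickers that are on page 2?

There are 2 orange stickers.
There are 2 black stickers on page 2.
The claim requires 2 = 2, which holds.

True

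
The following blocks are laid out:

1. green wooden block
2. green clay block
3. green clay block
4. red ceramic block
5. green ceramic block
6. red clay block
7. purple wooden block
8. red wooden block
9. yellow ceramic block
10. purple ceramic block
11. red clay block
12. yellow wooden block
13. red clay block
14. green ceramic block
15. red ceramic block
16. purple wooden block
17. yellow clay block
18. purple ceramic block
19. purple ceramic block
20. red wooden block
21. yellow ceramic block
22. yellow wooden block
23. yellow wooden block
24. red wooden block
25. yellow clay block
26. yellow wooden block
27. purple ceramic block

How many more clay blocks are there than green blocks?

2

clay blocks: 7.
green blocks: 5.
7 − 5 = 2.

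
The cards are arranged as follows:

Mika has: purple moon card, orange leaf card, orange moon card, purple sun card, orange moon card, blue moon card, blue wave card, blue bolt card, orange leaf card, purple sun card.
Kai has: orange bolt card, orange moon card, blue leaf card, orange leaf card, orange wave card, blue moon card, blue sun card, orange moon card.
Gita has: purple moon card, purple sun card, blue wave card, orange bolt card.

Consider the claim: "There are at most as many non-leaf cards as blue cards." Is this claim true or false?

|non-leaf cards| = 18.
|blue cards| = 7.
The claim requires 18 ≤ 7, which does not hold.

False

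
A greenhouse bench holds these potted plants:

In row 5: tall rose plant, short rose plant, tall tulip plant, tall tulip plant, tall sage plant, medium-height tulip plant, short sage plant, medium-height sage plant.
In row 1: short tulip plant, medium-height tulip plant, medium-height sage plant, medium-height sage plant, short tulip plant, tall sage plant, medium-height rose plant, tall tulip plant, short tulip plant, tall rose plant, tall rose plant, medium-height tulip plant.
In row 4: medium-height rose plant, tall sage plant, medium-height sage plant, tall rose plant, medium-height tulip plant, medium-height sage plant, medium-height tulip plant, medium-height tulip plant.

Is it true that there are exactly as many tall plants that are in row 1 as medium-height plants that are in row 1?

tall plants in row 1: 4.
medium-height plants in row 1: 5.
The claim requires 4 = 5, which does not hold.

False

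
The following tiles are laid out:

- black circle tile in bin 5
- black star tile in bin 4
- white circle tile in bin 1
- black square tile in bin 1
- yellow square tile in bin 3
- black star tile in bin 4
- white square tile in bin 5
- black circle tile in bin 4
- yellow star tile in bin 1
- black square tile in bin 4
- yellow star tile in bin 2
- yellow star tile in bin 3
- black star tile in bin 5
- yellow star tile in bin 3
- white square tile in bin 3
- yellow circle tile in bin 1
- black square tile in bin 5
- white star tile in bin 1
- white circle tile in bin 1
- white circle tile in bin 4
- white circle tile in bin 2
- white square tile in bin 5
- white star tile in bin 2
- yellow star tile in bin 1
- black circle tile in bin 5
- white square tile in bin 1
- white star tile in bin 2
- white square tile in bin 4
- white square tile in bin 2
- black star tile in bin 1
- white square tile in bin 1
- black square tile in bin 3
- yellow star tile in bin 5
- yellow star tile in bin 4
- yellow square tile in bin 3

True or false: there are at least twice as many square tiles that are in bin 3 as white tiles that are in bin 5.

There are 4 square tiles in bin 3.
There are 2 white tiles in bin 5.
The claim requires 4 ≥ 2 × 2 = 4, which holds.

True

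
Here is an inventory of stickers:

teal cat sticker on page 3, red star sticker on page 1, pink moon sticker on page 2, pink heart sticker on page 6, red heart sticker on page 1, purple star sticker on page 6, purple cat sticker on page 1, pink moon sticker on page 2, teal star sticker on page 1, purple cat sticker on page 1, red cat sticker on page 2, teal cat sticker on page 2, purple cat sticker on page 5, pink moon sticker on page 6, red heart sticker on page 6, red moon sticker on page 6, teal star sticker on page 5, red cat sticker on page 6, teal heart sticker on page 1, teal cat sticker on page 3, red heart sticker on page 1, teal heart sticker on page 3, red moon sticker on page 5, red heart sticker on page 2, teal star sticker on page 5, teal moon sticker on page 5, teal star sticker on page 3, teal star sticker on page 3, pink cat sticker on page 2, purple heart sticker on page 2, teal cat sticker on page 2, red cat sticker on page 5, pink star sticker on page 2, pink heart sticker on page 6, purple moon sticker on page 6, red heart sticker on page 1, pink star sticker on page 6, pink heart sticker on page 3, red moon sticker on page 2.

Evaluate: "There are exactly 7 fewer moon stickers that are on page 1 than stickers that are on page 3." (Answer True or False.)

moon stickers on page 1: 0.
stickers on page 3: 6.
The claim requires 6 − 0 (= 6) to equal 7, which does not hold.

False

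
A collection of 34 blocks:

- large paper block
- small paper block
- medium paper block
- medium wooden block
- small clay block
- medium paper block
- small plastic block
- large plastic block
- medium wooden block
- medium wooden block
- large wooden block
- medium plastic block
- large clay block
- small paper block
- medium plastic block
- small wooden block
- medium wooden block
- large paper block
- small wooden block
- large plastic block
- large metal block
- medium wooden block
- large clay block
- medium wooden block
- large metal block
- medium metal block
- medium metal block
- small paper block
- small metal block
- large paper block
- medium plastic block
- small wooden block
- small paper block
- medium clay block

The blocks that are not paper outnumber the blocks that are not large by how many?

1

blocks that are not paper: 25.
blocks that are not large: 24.
25 − 24 = 1.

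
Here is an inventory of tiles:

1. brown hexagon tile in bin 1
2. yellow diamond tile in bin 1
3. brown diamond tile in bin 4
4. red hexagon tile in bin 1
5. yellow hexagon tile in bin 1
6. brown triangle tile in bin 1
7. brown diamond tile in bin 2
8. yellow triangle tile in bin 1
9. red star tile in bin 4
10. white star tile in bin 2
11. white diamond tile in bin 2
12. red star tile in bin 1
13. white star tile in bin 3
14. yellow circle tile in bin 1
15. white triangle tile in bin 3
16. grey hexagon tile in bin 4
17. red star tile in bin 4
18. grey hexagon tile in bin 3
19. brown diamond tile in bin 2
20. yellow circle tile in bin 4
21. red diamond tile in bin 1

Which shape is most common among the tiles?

diamond

Counts by shape: diamond 6, star 5, hexagon 5, triangle 3, circle 2.
The maximum is 6, held uniquely by diamond.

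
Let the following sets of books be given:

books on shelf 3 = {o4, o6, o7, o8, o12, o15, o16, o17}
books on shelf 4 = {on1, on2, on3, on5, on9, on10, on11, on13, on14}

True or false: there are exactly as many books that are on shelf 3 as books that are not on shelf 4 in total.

True

There are 8 books on shelf 3.
There are 8 books that are not on shelf 4.
The claim requires 8 = 8, which holds.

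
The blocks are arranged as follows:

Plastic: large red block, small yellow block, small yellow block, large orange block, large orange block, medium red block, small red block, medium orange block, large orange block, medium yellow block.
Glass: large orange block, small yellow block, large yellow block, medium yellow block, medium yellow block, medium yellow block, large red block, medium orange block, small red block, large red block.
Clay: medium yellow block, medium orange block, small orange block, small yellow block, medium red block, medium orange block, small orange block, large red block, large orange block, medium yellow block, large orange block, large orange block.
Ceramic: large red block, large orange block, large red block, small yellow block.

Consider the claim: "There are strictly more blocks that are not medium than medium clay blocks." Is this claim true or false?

True

There are 24 blocks that are not medium.
There are 5 medium clay blocks.
The claim requires 24 > 5, which holds.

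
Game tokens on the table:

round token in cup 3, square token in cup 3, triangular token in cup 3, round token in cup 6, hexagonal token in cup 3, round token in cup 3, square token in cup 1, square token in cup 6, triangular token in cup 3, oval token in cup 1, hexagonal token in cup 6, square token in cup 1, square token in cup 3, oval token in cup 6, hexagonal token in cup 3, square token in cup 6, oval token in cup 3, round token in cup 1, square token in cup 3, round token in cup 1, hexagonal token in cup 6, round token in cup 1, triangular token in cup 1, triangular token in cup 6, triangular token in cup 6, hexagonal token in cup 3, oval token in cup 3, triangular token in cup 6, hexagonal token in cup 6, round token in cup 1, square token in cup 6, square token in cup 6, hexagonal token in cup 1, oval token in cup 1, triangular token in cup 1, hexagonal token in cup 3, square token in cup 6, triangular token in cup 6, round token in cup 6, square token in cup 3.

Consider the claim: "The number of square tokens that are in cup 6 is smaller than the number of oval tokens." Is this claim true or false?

|square tokens in cup 6| = 5.
|oval tokens| = 5.
The claim requires 5 < 5, which does not hold.

False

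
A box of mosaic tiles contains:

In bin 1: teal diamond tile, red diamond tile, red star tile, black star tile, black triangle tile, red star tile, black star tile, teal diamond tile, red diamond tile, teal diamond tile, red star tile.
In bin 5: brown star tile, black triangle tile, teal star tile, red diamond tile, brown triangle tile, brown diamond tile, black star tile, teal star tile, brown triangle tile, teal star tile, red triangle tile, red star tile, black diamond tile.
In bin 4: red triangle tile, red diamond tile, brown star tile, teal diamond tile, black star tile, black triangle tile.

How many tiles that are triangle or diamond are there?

diamond: 10; triangle: 7; together 10 + 7 = 17.

17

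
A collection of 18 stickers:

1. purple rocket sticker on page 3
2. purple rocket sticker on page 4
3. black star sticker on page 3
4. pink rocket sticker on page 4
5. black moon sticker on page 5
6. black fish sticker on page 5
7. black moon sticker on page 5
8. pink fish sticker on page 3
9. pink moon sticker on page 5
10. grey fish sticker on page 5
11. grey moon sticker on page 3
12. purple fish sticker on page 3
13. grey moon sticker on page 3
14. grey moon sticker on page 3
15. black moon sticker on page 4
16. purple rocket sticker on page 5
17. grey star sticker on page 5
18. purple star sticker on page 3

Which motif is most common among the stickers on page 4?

Counts by motif (restricted to stickers on page 4): rocket 2, moon 1.
The maximum is 2, held uniquely by rocket.

rocket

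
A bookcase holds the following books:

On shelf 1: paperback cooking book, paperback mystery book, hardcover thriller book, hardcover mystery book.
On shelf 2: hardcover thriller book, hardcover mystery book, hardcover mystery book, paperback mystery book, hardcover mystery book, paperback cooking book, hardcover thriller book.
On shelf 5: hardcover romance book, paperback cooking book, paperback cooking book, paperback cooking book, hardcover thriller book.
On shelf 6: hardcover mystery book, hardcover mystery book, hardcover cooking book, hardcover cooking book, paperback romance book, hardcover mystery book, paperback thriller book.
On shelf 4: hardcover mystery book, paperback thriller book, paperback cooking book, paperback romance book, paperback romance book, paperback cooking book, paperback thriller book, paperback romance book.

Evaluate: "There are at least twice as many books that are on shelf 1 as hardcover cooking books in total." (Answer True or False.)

|books on shelf 1| = 4.
|hardcover cooking books| = 2.
The claim requires 4 ≥ 2 × 2 = 4, which holds.

True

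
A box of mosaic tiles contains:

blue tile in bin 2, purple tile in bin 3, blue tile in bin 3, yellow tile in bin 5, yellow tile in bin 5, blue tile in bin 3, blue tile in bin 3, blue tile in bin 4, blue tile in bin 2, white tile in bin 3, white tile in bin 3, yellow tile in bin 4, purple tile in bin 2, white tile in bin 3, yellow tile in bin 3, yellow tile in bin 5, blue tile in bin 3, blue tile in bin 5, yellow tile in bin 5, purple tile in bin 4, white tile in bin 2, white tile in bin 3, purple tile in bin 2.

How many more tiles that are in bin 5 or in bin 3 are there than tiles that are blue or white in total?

2

tiles in bin 5 or in bin 3: 15.
tiles that are blue or white: 13.
15 − 13 = 2.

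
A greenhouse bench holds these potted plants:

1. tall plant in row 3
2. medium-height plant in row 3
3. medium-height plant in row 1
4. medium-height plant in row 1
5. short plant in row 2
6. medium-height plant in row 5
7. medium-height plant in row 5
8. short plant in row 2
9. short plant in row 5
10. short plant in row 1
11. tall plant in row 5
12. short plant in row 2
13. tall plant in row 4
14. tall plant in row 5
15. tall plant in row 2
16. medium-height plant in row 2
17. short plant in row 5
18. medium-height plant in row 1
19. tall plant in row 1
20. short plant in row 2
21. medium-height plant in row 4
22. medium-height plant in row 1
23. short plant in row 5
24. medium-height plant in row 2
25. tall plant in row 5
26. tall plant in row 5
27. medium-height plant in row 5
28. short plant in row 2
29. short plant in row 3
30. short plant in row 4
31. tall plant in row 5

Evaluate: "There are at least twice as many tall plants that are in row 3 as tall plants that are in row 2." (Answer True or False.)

tall plants in row 3: 1.
tall plants in row 2: 1.
The claim requires 1 ≥ 2 × 1 = 2, which does not hold.

False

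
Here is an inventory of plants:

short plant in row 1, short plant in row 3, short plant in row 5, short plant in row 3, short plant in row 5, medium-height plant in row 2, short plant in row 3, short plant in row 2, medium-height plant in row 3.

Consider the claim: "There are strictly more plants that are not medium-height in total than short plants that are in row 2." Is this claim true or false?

True

|plants that are not medium-height| = 7.
|short plants in row 2| = 1.
The claim requires 7 > 1, which holds.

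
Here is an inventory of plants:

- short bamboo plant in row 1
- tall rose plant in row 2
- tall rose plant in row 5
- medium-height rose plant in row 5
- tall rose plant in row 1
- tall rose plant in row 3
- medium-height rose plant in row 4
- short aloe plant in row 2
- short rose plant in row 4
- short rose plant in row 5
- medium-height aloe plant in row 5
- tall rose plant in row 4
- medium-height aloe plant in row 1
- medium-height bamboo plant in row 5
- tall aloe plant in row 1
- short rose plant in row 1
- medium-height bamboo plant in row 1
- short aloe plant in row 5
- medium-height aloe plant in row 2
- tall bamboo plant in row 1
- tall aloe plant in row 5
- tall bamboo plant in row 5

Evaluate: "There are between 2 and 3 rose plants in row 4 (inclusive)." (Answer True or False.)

True

There are 3 rose plants in row 4.
The claim requires 2 ≤ 3 ≤ 3, which holds.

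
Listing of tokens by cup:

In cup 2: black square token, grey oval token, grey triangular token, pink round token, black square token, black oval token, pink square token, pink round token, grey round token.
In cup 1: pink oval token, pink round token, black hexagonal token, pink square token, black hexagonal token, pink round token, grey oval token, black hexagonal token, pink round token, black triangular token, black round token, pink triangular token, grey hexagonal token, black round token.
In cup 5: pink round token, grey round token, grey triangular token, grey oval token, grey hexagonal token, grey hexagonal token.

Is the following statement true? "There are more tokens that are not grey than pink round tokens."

True

|tokens that are not grey| = 19.
|pink round tokens| = 6.
The claim requires 19 > 6, which holds.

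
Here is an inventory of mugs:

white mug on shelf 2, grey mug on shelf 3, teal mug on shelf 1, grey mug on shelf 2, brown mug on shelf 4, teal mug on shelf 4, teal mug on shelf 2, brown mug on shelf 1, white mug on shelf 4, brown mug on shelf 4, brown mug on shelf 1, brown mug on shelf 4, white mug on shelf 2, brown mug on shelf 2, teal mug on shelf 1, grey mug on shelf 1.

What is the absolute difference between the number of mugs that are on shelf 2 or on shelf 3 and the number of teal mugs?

mugs on shelf 2 or on shelf 3: 6. teal mugs: 4.
|6 − 4| = 6 − 4 = 2.

2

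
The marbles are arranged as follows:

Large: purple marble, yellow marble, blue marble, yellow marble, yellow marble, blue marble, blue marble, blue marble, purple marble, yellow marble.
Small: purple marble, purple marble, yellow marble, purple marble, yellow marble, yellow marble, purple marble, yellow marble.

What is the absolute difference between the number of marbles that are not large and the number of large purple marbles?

marbles that are not large: 8. large purple marbles: 2.
|8 − 2| = 8 − 2 = 6.

6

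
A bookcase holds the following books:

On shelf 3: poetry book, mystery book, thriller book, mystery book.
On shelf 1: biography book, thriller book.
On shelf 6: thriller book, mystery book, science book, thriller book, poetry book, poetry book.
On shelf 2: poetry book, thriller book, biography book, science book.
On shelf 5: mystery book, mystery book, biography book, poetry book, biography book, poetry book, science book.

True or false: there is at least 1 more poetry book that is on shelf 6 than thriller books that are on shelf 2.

|poetry books on shelf 6| = 2.
|thriller books on shelf 2| = 1.
The claim requires 2 − 1 = 1 ≥ 1, which holds.

True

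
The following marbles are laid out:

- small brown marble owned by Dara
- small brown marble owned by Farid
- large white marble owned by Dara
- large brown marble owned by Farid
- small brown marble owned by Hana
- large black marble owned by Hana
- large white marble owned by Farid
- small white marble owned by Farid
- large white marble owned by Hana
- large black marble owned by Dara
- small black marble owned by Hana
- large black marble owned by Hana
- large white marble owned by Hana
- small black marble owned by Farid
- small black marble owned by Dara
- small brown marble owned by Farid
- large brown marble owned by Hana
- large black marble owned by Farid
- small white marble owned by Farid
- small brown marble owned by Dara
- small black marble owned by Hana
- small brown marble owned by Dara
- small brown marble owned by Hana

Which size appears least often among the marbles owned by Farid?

large

Counts by size (restricted to marbles owned by Farid): small 5, large 3.
The minimum is 3, held uniquely by large.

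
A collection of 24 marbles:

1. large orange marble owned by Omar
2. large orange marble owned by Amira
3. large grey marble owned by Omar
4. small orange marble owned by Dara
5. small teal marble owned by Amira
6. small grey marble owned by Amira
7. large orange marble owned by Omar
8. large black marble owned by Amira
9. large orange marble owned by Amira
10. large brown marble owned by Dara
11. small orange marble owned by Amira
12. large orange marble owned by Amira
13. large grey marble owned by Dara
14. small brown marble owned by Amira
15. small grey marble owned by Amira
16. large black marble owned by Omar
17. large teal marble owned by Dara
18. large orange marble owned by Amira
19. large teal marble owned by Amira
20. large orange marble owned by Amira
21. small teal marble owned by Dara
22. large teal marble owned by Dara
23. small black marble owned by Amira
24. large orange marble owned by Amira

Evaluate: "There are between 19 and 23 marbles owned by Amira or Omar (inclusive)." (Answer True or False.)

False

Count of marbles owned by Amira or Omar: 18.
The claim requires 19 ≤ 18 ≤ 23, which does not hold.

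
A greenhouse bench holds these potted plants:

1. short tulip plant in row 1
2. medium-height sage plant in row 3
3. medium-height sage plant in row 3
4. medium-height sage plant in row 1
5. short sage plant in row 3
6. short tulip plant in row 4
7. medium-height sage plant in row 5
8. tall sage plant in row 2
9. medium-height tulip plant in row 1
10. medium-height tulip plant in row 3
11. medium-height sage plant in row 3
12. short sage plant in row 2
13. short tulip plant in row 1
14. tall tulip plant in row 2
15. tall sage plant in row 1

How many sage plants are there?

9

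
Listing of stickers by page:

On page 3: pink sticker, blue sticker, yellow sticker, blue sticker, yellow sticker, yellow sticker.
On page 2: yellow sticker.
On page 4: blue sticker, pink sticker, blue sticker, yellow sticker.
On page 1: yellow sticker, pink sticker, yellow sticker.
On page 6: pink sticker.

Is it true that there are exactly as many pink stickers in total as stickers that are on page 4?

True

|pink stickers| = 4.
|stickers on page 4| = 4.
The claim requires 4 = 4, which holds.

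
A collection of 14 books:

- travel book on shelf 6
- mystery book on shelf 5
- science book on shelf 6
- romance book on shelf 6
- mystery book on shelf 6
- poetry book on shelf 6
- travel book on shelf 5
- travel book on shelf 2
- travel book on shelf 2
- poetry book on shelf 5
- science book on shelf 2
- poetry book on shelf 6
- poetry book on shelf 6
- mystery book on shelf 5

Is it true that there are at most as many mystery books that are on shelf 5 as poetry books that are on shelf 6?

mystery books on shelf 5: 2.
poetry books on shelf 6: 3.
The claim requires 2 ≤ 3, which holds.

True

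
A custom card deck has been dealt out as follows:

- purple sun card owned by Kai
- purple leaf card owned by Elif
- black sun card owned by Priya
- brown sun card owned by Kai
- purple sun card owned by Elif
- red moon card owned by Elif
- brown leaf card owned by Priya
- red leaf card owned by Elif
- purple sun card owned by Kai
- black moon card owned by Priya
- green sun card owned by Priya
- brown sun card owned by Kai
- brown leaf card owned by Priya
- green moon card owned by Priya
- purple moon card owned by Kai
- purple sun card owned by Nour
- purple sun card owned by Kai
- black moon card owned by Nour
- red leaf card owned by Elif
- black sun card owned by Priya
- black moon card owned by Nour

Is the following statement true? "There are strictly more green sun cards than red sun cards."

True

|green sun cards| = 1.
|red sun cards| = 0.
The claim requires 1 > 0, which holds.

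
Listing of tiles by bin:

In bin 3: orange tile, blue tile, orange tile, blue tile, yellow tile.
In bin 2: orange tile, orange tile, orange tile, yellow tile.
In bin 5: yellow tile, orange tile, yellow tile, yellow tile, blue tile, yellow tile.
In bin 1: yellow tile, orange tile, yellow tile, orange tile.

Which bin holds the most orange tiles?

bin 2

Counts by bin (restricted to orange tiles): bin 2→3, bin 1→2, bin 3→2, bin 5→1.
The maximum is 3, held uniquely by bin 2.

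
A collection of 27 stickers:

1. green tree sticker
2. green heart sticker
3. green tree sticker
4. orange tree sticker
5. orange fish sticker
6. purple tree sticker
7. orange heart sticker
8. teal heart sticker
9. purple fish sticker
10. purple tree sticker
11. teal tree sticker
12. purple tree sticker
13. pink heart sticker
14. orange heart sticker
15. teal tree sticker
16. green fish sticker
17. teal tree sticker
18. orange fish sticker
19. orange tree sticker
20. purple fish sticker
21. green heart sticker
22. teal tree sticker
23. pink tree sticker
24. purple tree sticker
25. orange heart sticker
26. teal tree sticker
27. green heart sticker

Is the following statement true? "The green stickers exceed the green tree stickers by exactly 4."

green stickers: 6.
green tree stickers: 2.
The claim requires 6 − 2 (= 4) to equal 4, which holds.

True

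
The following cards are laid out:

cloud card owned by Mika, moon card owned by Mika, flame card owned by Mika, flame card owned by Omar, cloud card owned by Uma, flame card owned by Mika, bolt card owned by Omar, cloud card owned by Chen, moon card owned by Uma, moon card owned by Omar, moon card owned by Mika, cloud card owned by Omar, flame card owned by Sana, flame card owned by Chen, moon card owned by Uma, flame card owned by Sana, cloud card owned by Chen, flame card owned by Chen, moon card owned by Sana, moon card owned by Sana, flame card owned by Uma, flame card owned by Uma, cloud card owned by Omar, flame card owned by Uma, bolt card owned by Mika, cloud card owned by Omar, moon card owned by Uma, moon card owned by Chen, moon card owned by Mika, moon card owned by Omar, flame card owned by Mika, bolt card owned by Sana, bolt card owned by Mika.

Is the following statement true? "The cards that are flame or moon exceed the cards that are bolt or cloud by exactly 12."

|cards that are flame or moon| = 22.
|cards that are bolt or cloud| = 11.
The claim requires 22 − 11 (= 11) to equal 12, which does not hold.

False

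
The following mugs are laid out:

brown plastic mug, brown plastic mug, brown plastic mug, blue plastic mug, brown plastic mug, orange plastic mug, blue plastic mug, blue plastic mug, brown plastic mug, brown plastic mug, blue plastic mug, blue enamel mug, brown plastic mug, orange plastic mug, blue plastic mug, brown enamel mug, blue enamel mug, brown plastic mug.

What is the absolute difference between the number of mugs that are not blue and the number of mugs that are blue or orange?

2

mugs that are not blue: 11. mugs that are blue or orange: 9.
|11 − 9| = 11 − 9 = 2.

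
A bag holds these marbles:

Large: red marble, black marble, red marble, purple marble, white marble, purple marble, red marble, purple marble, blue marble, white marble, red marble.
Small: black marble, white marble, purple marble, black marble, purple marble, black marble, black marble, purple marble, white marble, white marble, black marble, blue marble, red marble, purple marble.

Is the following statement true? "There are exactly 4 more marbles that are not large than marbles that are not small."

False

marbles that are not large: 14.
marbles that are not small: 11.
The claim requires 14 − 11 (= 3) to equal 4, which does not hold.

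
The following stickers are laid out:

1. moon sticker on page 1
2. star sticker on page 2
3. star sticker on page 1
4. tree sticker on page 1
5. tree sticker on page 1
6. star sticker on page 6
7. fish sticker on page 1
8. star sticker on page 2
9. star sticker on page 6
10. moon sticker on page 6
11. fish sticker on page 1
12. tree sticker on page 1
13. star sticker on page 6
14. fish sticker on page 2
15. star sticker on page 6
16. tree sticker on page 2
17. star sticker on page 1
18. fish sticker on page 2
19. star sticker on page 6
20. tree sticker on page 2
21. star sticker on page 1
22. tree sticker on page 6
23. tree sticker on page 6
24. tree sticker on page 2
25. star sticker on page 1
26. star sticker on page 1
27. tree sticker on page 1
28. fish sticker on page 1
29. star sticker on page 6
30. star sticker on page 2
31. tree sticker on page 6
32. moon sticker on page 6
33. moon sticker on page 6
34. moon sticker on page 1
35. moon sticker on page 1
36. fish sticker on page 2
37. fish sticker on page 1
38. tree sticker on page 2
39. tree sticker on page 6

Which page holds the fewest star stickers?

Counts by page (restricted to star stickers): page 6→6, page 1→5, page 2→3.
The minimum is 3, held uniquely by page 2.

page 2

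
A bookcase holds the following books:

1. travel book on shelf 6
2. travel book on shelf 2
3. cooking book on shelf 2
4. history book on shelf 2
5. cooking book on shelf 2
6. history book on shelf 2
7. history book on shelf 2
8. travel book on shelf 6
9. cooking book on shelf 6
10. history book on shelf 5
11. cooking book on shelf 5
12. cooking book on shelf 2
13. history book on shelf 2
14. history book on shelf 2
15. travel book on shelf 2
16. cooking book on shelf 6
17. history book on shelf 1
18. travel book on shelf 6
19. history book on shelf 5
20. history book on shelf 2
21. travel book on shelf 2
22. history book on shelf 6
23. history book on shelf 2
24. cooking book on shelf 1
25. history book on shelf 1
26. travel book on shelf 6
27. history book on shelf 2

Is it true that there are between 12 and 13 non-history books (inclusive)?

False

|non-history books| = 14.
The claim requires 12 ≤ 14 ≤ 13, which does not hold.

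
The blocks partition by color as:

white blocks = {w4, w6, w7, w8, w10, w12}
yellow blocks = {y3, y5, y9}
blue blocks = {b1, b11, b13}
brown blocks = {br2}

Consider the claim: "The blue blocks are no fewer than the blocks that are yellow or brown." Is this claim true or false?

|blue blocks| = 3.
|blocks that are yellow or brown| = 4.
The claim requires 3 ≥ 4, which does not hold.

False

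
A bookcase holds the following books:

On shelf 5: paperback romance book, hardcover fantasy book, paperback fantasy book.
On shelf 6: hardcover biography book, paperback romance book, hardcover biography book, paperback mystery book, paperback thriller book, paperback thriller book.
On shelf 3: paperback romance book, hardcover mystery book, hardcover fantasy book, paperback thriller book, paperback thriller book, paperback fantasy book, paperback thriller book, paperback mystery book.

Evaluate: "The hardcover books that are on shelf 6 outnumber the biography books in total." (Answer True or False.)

hardcover books on shelf 6: 2.
biography books: 2.
The claim requires 2 > 2, which does not hold.

False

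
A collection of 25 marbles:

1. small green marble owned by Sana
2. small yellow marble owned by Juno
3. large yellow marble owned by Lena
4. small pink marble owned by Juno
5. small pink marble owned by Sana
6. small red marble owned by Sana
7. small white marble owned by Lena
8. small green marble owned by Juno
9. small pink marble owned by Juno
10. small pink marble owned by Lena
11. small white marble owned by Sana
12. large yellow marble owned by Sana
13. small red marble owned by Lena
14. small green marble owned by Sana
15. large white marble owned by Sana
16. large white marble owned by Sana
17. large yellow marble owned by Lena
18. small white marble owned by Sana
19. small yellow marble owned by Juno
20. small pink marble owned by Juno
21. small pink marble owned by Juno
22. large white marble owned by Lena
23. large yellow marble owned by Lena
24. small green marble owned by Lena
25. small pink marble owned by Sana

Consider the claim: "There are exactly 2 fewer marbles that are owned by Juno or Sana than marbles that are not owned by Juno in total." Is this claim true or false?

False

marbles owned by Juno or Sana: 17.
marbles that are not owned by Juno: 18.
The claim requires 18 − 17 (= 1) to equal 2, which does not hold.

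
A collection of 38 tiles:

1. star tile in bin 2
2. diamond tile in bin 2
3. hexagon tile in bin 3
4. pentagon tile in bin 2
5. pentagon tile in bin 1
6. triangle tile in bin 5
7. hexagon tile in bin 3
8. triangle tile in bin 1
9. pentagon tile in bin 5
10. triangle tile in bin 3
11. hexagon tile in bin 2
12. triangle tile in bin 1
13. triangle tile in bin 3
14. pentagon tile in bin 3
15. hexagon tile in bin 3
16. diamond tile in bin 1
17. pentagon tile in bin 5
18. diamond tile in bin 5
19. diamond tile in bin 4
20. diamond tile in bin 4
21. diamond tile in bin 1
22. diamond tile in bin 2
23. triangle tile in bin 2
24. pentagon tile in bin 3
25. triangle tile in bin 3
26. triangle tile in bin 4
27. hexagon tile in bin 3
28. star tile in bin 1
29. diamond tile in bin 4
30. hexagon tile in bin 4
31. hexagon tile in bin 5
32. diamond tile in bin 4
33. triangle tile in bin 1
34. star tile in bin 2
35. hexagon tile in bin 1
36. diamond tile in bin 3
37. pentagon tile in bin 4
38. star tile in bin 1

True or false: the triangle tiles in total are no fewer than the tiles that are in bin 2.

True

|triangle tiles| = 9.
|tiles in bin 2| = 7.
The claim requires 9 ≥ 7, which holds.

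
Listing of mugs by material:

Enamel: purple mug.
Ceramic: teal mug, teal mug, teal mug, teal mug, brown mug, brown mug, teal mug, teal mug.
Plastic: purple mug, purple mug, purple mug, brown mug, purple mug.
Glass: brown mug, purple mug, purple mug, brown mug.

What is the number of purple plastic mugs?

4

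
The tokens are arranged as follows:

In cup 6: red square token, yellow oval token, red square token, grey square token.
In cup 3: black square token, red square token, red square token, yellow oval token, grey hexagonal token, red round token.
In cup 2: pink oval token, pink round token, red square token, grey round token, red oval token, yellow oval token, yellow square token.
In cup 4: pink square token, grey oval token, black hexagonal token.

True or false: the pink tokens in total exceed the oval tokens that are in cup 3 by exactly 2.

True

pink tokens: 3.
oval tokens in cup 3: 1.
The claim requires 3 − 1 (= 2) to equal 2, which holds.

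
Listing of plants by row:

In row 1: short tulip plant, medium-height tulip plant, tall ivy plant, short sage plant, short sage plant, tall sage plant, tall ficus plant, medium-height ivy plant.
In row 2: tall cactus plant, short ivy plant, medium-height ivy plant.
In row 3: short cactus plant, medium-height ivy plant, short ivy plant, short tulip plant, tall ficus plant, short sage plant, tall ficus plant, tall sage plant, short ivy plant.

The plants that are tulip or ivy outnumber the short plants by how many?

plants that are tulip or ivy: 10.
short plants: 9.
10 − 9 = 1.

1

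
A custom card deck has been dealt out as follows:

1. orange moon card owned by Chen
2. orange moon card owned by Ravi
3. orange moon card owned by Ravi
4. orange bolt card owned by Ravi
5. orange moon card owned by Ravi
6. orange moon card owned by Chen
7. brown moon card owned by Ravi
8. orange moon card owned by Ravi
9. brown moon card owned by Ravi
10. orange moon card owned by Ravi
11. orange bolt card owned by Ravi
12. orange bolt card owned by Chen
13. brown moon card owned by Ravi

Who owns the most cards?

Ravi

Counts by player: Ravi→10, Chen→3.
The maximum is 10, held uniquely by Ravi.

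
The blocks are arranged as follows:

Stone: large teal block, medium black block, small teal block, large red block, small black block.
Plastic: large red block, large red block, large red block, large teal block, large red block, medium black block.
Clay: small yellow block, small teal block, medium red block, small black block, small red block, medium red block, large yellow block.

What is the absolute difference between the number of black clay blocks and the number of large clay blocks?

0

black clay blocks: 1. large clay blocks: 1.
|1 − 1| = 1 − 1 = 0.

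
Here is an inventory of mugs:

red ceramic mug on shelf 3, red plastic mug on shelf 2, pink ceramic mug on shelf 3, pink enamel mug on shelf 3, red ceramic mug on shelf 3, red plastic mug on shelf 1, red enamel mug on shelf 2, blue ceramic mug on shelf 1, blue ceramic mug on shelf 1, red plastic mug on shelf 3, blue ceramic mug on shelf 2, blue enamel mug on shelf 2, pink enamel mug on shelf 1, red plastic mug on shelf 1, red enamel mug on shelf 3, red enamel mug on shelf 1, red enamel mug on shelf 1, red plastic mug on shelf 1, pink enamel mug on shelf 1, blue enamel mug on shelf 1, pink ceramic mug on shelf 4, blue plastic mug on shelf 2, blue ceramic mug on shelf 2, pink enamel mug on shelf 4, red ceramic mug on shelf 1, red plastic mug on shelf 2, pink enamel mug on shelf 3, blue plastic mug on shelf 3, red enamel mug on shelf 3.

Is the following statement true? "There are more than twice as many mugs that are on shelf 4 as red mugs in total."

mugs on shelf 4: 2.
red mugs: 14.
The claim requires 2 > 2 × 14 = 28, which does not hold.

False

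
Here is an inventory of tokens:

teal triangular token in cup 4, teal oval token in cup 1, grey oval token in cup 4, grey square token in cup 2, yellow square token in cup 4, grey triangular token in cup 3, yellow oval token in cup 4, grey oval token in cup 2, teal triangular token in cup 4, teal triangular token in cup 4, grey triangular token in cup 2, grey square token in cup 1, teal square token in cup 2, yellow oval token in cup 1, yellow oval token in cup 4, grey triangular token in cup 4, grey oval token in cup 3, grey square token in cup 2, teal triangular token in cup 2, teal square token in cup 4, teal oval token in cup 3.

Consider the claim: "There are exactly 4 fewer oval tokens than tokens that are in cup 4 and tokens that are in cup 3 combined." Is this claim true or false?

True

|oval tokens| = 8.
tokens in cup 4: 9; tokens in cup 3: 3; combined: 9 + 3 = 12.
The claim requires 12 − 8 (= 4) to equal 4, which holds.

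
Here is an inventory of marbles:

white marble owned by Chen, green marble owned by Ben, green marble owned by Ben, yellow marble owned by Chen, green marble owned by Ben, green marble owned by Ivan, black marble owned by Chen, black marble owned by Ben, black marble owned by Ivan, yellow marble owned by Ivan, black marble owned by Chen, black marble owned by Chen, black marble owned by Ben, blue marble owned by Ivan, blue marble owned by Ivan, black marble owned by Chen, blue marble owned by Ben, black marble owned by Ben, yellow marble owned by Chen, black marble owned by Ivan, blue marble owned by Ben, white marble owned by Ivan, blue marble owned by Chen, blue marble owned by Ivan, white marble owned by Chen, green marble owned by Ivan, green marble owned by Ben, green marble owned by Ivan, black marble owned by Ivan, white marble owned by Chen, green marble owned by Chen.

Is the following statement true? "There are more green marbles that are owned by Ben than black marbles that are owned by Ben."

green marbles owned by Ben: 4.
black marbles owned by Ben: 3.
The claim requires 4 > 3, which holds.

True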